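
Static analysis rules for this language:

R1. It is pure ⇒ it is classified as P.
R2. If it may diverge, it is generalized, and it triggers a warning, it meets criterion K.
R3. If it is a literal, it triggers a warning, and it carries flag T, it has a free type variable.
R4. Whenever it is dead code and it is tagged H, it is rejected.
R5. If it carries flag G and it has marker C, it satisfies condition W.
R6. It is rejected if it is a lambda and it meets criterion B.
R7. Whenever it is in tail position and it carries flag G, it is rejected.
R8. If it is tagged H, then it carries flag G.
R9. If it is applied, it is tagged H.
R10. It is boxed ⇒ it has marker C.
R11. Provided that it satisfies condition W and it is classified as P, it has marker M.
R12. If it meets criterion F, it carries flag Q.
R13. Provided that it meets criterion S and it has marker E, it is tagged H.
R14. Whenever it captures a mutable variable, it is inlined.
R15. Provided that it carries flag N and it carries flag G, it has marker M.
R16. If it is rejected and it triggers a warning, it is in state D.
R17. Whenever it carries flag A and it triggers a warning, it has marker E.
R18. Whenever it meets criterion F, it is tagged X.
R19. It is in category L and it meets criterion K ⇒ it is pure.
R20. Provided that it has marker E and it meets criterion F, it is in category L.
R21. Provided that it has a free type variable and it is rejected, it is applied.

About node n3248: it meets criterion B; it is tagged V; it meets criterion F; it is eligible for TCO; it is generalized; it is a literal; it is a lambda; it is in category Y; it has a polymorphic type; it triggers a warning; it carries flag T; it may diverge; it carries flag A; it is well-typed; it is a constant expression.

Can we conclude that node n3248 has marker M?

Forward chaining from the given facts derives: meets criterion K, has a free type variable, is rejected, carries flag Q, is in state D, has marker E, is tagged X, is in category L, is applied, is tagged H, is pure, is classified as P, carries flag G.
Rules concluding "it has marker M": R11 needs "it satisfies condition W"; R15 needs "it carries flag N" — none of these are established.

No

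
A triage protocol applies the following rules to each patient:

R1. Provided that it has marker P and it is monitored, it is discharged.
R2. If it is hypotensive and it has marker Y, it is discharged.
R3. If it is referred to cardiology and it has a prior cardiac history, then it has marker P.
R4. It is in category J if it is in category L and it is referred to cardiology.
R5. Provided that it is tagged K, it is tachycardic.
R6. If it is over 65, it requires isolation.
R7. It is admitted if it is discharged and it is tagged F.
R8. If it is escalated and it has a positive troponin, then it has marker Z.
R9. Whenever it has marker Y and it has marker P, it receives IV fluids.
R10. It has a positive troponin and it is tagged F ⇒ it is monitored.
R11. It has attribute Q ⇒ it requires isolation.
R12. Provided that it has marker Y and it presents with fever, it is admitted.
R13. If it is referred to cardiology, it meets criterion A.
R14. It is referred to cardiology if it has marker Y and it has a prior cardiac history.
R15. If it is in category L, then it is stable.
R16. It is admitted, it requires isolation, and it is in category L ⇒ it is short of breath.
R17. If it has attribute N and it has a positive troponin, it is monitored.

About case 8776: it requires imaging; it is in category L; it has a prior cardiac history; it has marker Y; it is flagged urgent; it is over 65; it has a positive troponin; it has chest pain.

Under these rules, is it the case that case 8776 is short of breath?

No

Forward chaining from the given facts derives: requires isolation, is referred to cardiology, is stable, has marker P, is in category J, receives IV fluids, meets criterion A.
The only rule concluding "it is short of breath" is R16, which needs "it is admitted"; that is never established.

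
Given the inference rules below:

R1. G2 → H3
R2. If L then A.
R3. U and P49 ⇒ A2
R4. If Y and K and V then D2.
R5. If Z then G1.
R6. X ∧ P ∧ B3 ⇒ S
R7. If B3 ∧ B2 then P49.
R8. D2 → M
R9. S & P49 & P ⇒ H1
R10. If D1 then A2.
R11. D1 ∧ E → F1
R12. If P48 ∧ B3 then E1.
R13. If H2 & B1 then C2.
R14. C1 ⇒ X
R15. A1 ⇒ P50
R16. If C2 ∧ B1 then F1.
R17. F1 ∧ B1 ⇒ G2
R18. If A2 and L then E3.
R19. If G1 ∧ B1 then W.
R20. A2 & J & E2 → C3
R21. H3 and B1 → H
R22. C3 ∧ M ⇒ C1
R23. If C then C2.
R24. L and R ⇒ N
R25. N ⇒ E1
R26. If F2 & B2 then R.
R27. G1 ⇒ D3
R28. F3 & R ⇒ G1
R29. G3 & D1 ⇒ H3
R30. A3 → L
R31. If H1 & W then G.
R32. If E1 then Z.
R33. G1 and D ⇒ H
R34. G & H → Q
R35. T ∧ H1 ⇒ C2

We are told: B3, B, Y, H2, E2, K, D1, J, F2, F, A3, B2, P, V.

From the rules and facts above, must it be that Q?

Forward chaining from the given facts derives: D2, P49, M, A2, C3, C1, R, L, A, X, E3, N, E1, Z, G1, S, H1, D3.
The only rule concluding Q is R34, which needs G; that is never established.

No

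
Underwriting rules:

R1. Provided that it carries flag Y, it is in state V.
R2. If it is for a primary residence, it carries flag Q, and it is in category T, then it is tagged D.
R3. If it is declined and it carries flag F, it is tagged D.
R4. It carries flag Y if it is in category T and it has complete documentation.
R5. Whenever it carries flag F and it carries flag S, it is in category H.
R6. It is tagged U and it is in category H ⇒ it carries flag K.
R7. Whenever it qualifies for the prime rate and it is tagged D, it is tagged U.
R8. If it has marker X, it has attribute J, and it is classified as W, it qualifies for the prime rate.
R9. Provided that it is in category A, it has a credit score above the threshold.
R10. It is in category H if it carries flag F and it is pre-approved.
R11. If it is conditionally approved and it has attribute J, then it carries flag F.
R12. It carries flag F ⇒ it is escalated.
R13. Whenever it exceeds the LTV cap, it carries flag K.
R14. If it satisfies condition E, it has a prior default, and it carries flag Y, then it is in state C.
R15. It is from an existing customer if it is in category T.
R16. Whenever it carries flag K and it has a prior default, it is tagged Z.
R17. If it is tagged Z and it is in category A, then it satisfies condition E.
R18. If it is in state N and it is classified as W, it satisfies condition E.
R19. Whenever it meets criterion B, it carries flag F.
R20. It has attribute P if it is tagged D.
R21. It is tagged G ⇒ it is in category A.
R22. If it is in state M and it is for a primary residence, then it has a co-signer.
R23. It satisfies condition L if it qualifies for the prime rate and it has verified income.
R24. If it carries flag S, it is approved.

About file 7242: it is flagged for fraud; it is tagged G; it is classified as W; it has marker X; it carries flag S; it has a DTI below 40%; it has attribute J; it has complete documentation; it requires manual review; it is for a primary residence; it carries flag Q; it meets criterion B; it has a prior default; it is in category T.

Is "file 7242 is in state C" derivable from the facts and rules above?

Yes

By R2 (it is for a primary residence, it carries flag Q, it is in category T): it is tagged D.
By R4 (it is in category T, it has complete documentation): it carries flag Y.
By R8 (it has marker X, it has attribute J, it is classified as W): it qualifies for the prime rate.
By R19 (it meets criterion B): it carries flag F.
By R21 (it is tagged G): it is in category A.
By R5 (it carries flag F, it carries flag S): it is in category H.
By R7 (it qualifies for the prime rate, it is tagged D): it is tagged U.
By R6 (it is tagged U, it is in category H): it carries flag K.
By R16 (it carries flag K, it has a prior default): it is tagged Z.
By R17 (it is tagged Z, it is in category A): it satisfies condition E.
By R14 (it satisfies condition E, it has a prior default, it carries flag Y): it is in state C.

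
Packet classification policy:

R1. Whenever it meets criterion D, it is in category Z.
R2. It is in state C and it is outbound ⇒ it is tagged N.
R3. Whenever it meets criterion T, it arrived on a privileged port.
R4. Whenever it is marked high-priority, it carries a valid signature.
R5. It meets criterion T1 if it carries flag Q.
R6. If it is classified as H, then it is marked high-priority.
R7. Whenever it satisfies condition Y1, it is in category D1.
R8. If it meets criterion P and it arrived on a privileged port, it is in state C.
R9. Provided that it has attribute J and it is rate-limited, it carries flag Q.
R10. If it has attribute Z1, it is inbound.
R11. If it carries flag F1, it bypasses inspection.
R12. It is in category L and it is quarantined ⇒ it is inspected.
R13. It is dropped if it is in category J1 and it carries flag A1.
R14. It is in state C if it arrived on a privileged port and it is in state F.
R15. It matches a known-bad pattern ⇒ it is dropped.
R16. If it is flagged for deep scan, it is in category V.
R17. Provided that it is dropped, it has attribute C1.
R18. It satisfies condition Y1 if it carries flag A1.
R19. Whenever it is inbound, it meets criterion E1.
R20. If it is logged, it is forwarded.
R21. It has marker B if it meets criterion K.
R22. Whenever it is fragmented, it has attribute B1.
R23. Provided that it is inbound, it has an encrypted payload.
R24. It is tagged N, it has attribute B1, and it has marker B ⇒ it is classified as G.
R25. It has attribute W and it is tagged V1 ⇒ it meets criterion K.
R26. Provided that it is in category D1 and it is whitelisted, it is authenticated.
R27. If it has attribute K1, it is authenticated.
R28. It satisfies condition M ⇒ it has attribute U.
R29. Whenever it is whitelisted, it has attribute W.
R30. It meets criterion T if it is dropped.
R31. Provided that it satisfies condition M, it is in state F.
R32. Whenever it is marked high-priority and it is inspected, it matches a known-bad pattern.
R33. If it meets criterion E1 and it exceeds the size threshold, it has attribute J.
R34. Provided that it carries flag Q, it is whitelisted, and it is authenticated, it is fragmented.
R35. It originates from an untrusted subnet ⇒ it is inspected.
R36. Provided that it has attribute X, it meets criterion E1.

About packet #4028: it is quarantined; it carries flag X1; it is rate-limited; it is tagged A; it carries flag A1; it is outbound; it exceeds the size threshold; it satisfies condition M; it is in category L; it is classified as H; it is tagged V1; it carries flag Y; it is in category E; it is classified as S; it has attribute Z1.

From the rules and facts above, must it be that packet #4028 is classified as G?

Forward chaining from the given facts derives: is marked high-priority, is inbound, is inspected, satisfies condition Y1, meets criterion E1, has an encrypted payload, has attribute U, is in state F, matches a known-bad pattern, has attribute J, carries a valid signature, is in category D1, carries flag Q, is dropped, has attribute C1, meets criterion T, arrived on a privileged port, meets criterion T1, is in state C, is tagged N.
The only rule concluding "it is classified as G" is R24, which needs "it has attribute B1"; that is never established.

No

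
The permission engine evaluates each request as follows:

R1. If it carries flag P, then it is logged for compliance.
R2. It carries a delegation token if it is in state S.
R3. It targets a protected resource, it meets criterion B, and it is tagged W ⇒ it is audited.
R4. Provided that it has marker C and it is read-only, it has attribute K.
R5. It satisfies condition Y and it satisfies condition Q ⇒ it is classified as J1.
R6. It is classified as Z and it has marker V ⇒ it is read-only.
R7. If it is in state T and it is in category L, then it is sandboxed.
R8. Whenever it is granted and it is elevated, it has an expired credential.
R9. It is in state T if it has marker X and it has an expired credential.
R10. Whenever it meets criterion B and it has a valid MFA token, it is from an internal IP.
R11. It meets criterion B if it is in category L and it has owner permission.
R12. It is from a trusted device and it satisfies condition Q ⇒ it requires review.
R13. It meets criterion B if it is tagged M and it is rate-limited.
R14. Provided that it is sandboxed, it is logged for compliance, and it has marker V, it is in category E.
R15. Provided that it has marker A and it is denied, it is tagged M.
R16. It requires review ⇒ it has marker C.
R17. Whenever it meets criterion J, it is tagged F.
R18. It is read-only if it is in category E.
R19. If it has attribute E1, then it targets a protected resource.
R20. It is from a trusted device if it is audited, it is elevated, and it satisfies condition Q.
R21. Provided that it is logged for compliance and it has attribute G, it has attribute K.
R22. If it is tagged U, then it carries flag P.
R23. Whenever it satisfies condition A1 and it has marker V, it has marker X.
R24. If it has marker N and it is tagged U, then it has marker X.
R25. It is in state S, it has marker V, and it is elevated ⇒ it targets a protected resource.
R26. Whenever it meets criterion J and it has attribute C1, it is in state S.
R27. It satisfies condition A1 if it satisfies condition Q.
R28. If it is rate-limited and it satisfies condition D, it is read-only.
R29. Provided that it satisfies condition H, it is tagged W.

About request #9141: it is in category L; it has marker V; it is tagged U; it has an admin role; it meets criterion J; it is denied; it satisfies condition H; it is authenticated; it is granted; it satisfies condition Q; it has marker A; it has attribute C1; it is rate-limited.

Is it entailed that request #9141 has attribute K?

No

Forward chaining from the given facts derives: is tagged M, is tagged F, carries flag P, is in state S, satisfies condition A1, is tagged W, is logged for compliance, carries a delegation token, meets criterion B, has marker X.
Rules concluding "it has attribute K": R4 needs "it has marker C"; R21 needs "it has attribute G" — none of these are established.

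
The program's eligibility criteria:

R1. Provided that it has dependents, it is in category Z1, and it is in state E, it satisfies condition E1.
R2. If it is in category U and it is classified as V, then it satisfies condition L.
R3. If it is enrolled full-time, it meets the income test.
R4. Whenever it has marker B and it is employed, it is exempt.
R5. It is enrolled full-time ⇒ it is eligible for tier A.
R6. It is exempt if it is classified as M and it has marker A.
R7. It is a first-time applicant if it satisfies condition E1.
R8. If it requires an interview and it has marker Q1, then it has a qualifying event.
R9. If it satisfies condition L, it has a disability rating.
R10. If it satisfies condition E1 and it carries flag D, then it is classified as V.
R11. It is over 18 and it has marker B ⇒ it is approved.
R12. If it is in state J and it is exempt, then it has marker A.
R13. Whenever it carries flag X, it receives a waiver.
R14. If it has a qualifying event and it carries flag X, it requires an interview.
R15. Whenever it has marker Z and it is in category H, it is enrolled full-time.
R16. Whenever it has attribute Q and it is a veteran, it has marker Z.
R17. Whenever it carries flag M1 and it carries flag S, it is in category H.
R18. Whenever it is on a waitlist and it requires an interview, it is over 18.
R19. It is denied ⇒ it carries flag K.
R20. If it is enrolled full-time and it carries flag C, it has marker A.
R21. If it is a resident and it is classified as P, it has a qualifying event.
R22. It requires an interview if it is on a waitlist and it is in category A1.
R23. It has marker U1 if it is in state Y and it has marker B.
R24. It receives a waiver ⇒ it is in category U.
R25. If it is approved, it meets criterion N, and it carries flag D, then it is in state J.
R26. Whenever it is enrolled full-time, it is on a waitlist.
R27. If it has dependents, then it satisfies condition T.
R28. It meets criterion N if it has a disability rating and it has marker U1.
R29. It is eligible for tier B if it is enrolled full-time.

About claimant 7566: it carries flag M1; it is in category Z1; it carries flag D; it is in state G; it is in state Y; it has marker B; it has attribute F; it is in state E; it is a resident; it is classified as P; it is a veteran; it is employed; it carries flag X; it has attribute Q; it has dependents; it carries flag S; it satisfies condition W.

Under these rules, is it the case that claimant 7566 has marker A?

Yes

By R1 (it has dependents, it is in category Z1, it is in state E): it satisfies condition E1.
By R4 (it has marker B, it is employed): it is exempt.
By R10 (it satisfies condition E1, it carries flag D): it is classified as V.
By R13 (it carries flag X): it receives a waiver.
By R16 (it has attribute Q, it is a veteran): it has marker Z.
By R17 (it carries flag M1, it carries flag S): it is in category H.
By R21 (it is a resident, it is classified as P): it has a qualifying event.
By R23 (it is in state Y, it has marker B): it has marker U1.
By R24 (it receives a waiver): it is in category U.
By R2 (it is in category U, it is classified as V): it satisfies condition L.
By R9 (it satisfies condition L): it has a disability rating.
By R14 (it has a qualifying event, it carries flag X): it requires an interview.
By R15 (it has marker Z, it is in category H): it is enrolled full-time.
By R26 (it is enrolled full-time): it is on a waitlist.
By R28 (it has a disability rating, it has marker U1): it meets criterion N.
By R18 (it is on a waitlist, it requires an interview): it is over 18.
By R11 (it is over 18, it has marker B): it is approved.
By R25 (it is approved, it meets criterion N, it carries flag D): it is in state J.
By R12 (it is in state J, it is exempt): it has marker A.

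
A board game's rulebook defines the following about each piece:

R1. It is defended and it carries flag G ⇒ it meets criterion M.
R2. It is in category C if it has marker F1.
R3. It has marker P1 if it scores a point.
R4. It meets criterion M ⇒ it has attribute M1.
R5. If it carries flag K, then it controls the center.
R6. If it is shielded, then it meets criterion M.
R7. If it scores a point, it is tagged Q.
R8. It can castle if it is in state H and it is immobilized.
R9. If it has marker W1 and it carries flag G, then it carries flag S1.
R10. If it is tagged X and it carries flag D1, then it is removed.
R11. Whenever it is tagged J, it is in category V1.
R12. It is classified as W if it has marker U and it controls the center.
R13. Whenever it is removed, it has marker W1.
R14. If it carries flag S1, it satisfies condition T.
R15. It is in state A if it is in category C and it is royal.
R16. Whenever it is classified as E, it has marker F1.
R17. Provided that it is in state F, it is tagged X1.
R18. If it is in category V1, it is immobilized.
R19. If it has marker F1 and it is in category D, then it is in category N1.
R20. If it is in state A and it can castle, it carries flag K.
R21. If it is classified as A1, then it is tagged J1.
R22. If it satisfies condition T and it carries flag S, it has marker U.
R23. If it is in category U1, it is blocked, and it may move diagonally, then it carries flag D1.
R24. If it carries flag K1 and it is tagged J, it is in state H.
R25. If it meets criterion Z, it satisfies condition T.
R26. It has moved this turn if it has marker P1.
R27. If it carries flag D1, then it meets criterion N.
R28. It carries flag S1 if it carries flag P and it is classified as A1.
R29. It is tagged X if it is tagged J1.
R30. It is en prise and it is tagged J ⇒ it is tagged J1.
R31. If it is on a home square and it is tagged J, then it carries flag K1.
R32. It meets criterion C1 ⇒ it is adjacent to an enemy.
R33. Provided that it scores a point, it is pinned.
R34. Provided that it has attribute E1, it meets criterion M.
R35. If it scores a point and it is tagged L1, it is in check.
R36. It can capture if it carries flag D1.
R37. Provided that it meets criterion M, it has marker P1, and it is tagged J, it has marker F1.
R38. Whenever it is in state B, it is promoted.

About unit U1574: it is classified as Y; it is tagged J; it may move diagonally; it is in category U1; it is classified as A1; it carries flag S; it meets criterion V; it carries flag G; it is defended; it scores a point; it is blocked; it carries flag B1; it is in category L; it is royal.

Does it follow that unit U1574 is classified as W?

Forward chaining from the given facts derives: meets criterion M, has marker P1, has attribute M1, is tagged Q, is in category V1, is immobilized, is tagged J1, carries flag D1, has moved this turn, meets criterion N, is tagged X, is pinned, can capture, has marker F1, is in category C, is removed, has marker W1, is in state A, carries flag S1, satisfies condition T, has marker U.
The only rule concluding "it is classified as W" is R12, which needs "it controls the center"; that is never established.

No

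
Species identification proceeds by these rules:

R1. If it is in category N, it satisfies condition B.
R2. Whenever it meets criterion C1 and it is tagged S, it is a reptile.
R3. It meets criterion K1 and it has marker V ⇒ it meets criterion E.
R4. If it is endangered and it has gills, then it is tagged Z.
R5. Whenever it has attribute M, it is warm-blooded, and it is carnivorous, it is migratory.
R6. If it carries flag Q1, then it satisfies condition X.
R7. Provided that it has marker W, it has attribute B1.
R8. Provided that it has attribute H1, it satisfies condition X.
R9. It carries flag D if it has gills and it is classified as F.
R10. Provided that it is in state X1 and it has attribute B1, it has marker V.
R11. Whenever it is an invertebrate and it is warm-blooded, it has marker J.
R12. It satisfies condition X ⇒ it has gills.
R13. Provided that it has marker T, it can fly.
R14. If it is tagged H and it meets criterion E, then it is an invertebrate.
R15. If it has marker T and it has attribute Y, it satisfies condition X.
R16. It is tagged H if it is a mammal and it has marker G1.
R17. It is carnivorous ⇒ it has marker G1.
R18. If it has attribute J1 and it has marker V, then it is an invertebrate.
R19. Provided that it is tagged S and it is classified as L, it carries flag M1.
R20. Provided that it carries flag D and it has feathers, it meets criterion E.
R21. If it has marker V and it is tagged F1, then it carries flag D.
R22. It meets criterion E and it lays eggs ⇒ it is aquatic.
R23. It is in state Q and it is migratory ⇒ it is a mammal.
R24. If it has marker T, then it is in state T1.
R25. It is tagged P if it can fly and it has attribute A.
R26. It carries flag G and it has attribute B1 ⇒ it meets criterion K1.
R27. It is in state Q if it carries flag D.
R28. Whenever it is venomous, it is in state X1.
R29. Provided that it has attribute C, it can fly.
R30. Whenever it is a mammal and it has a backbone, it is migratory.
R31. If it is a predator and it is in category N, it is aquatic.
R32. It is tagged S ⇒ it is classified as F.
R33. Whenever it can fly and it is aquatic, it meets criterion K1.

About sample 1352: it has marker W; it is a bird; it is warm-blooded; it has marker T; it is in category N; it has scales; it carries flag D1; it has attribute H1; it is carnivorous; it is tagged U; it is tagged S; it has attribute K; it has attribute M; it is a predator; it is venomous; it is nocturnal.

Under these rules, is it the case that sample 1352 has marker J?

Yes

By R5 (it has attribute M, it is warm-blooded, it is carnivorous): it is migratory.
By R7 (it has marker W): it has attribute B1.
By R8 (it has attribute H1): it satisfies condition X.
By R12 (it satisfies condition X): it has gills.
By R13 (it has marker T): it can fly.
By R17 (it is carnivorous): it has marker G1.
By R28 (it is venomous): it is in state X1.
By R31 (it is a predator, it is in category N): it is aquatic.
By R32 (it is tagged S): it is classified as F.
By R33 (it can fly, it is aquatic): it meets criterion K1.
By R9 (it has gills, it is classified as F): it carries flag D.
By R10 (it is in state X1, it has attribute B1): it has marker V.
By R27 (it carries flag D): it is in state Q.
By R3 (it meets criterion K1, it has marker V): it meets criterion E.
By R23 (it is in state Q, it is migratory): it is a mammal.
By R16 (it is a mammal, it has marker G1): it is tagged H.
By R14 (it is tagged H, it meets criterion E): it is an invertebrate.
By R11 (it is an invertebrate, it is warm-blooded): it has marker J.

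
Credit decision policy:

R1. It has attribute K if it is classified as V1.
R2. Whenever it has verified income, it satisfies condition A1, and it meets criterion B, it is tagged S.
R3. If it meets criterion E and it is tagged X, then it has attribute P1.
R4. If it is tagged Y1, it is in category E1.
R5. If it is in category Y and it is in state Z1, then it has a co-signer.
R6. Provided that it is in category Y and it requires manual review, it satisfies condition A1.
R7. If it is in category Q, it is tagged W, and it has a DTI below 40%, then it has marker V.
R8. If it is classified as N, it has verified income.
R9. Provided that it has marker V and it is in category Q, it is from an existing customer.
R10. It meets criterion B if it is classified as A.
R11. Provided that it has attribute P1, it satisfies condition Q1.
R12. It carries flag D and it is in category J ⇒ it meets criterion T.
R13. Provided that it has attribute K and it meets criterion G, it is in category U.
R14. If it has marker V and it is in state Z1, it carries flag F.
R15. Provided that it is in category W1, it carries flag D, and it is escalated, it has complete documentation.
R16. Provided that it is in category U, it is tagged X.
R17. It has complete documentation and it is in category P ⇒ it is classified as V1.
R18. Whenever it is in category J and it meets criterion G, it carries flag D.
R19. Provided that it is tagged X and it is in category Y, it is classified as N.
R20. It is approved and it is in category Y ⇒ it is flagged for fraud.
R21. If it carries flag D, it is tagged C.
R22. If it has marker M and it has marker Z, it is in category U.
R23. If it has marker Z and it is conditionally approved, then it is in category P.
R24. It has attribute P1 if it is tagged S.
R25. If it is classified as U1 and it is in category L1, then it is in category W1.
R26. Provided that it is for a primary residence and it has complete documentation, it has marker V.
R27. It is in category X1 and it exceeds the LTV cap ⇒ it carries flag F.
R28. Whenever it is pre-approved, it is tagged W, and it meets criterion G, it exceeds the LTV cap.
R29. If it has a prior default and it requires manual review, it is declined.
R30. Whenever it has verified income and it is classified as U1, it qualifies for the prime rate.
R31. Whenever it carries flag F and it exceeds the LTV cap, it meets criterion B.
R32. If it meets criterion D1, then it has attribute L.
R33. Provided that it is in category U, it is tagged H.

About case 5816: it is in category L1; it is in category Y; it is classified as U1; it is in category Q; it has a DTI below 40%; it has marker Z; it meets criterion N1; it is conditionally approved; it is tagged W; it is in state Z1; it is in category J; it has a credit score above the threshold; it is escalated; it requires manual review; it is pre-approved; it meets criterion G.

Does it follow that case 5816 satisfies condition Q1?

Yes

By R6 (it is in category Y, it requires manual review): it satisfies condition A1.
By R7 (it is in category Q, it is tagged W, it has a DTI below 40%): it has marker V.
By R14 (it has marker V, it is in state Z1): it carries flag F.
By R18 (it is in category J, it meets criterion G): it carries flag D.
By R23 (it has marker Z, it is conditionally approved): it is in category P.
By R25 (it is classified as U1, it is in category L1): it is in category W1.
By R28 (it is pre-approved, it is tagged W, it meets criterion G): it exceeds the LTV cap.
By R31 (it carries flag F, it exceeds the LTV cap): it meets criterion B.
By R15 (it is in category W1, it carries flag D, it is escalated): it has complete documentation.
By R17 (it has complete documentation, it is in category P): it is classified as V1.
By R1 (it is classified as V1): it has attribute K.
By R13 (it has attribute K, it meets criterion G): it is in category U.
By R16 (it is in category U): it is tagged X.
By R19 (it is tagged X, it is in category Y): it is classified as N.
By R8 (it is classified as N): it has verified income.
By R2 (it has verified income, it satisfies condition A1, it meets criterion B): it is tagged S.
By R24 (it is tagged S): it has attribute P1.
By R11 (it has attribute P1): it satisfies condition Q1.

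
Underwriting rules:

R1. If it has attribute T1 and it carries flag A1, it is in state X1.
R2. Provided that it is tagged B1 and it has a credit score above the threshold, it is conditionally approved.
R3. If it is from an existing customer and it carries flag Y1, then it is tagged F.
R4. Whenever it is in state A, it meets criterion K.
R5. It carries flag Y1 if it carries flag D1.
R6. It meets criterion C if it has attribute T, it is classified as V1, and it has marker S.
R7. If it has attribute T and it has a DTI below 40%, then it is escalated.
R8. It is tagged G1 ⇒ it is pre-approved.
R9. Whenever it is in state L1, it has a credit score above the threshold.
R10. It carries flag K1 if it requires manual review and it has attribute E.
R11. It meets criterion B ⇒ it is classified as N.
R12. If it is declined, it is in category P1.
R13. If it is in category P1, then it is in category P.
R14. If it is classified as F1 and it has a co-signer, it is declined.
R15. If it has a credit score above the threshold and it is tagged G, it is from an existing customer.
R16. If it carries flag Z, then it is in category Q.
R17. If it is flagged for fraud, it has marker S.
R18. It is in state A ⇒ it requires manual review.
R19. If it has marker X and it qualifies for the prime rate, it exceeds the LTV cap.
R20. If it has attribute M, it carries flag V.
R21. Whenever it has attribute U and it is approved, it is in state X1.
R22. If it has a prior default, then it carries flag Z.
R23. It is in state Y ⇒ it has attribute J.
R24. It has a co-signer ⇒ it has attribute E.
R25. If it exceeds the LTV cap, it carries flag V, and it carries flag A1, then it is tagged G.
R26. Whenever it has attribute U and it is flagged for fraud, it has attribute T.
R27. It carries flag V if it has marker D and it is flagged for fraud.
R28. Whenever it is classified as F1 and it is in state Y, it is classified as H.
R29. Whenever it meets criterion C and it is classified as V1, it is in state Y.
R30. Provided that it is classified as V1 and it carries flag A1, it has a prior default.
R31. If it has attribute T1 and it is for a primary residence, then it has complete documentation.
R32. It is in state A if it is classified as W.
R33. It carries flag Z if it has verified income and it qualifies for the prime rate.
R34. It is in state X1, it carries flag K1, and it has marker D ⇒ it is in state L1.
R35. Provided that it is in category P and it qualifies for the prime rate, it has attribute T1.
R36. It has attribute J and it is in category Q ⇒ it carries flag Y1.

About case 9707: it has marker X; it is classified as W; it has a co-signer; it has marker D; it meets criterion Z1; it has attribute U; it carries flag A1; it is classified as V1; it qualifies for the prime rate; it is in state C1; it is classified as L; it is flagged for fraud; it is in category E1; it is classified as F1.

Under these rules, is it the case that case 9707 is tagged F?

By R14 (it is classified as F1, it has a co-signer): it is declined.
By R17 (it is flagged for fraud): it has marker S.
By R19 (it has marker X, it qualifies for the prime rate): it exceeds the LTV cap.
By R24 (it has a co-signer): it has attribute E.
By R26 (it has attribute U, it is flagged for fraud): it has attribute T.
By R27 (it has marker D, it is flagged for fraud): it carries flag V.
By R30 (it is classified as V1, it carries flag A1): it has a prior default.
By R32 (it is classified as W): it is in state A.
By R6 (it has attribute T, it is classified as V1, it has marker S): it meets criterion C.
By R12 (it is declined): it is in category P1.
By R13 (it is in category P1): it is in category P.
By R18 (it is in state A): it requires manual review.
By R22 (it has a prior default): it carries flag Z.
By R25 (it exceeds the LTV cap, it carries flag V, it carries flag A1): it is tagged G.
By R29 (it meets criterion C, it is classified as V1): it is in state Y.
By R35 (it is in category P, it qualifies for the prime rate): it has attribute T1.
By R1 (it has attribute T1, it carries flag A1): it is in state X1.
By R10 (it requires manual review, it has attribute E): it carries flag K1.
By R16 (it carries flag Z): it is in category Q.
By R23 (it is in state Y): it has attribute J.
By R34 (it is in state X1, it carries flag K1, it has marker D): it is in state L1.
By R36 (it has attribute J, it is in category Q): it carries flag Y1.
By R9 (it is in state L1): it has a credit score above the threshold.
By R15 (it has a credit score above the threshold, it is tagged G): it is from an existing customer.
By R3 (it is from an existing customer, it carries flag Y1): it is tagged F.

Yes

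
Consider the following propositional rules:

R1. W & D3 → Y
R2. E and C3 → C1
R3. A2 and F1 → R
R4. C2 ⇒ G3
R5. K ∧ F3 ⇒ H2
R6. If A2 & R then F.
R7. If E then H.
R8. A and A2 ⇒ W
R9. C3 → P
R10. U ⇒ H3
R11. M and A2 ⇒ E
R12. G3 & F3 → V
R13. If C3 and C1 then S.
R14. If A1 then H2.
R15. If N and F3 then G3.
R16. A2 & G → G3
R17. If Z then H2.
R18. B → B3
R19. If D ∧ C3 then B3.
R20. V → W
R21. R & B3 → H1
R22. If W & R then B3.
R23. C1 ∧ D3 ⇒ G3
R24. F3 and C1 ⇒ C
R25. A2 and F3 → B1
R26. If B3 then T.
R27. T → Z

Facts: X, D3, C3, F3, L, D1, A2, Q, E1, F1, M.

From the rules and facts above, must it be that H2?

Yes

R  (by R3: A2, F1)
E  (by R11: M, A2)
C1  (by R2: E, C3)
G3  (by R23: C1, D3)
V  (by R12: G3, F3)
W  (by R20: V)
B3  (by R22: W, R)
T  (by R26: B3)
Z  (by R27: T)
H2  (by R17: Z)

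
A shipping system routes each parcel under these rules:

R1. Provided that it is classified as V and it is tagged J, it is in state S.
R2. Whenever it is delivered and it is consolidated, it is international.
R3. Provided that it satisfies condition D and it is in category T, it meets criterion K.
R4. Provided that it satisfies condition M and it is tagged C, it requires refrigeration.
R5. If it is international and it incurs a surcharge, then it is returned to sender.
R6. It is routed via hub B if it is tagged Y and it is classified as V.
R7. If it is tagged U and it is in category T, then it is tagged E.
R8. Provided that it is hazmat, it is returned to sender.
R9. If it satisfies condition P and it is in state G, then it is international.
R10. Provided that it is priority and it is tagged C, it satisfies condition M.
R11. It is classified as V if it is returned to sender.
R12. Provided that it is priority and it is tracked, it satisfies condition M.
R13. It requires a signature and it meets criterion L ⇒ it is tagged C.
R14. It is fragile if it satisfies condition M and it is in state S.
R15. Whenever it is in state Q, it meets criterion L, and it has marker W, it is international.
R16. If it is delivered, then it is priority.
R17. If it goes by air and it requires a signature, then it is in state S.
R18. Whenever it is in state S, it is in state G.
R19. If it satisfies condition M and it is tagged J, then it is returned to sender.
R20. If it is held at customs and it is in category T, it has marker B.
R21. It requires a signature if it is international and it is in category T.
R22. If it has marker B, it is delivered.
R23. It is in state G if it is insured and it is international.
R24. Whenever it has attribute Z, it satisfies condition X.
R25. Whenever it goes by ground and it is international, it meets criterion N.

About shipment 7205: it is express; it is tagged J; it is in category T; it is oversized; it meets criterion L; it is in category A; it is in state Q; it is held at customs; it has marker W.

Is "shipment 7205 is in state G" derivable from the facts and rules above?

Yes

By R15 (it is in state Q, it meets criterion L, it has marker W): it is international.
By R20 (it is held at customs, it is in category T): it has marker B.
By R21 (it is international, it is in category T): it requires a signature.
By R22 (it has marker B): it is delivered.
By R13 (it requires a signature, it meets criterion L): it is tagged C.
By R16 (it is delivered): it is priority.
By R10 (it is priority, it is tagged C): it satisfies condition M.
By R19 (it satisfies condition M, it is tagged J): it is returned to sender.
By R11 (it is returned to sender): it is classified as V.
By R1 (it is classified as V, it is tagged J): it is in state S.
By R18 (it is in state S): it is in state G.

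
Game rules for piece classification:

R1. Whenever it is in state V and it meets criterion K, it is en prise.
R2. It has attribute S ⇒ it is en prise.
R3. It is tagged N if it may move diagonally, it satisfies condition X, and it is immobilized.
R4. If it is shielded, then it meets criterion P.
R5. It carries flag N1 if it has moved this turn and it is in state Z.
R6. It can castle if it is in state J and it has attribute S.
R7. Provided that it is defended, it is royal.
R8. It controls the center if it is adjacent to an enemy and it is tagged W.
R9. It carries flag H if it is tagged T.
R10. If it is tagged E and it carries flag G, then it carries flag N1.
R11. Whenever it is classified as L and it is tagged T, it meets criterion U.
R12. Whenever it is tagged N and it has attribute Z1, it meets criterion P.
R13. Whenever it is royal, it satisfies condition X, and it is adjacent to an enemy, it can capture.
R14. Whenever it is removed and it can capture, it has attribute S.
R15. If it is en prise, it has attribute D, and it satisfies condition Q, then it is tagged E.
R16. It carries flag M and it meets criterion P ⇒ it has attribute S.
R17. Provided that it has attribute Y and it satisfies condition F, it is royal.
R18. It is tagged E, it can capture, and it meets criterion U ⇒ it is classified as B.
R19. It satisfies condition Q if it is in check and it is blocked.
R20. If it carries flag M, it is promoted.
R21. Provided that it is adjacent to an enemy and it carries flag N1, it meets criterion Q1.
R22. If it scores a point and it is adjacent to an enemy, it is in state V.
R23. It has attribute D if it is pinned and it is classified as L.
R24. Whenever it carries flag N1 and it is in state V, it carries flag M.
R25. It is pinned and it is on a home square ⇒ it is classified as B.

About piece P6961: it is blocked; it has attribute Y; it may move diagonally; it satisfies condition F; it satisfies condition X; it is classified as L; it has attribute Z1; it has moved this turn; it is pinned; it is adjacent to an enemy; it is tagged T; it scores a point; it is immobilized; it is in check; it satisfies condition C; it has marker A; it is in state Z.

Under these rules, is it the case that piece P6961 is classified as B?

Yes

By R3 (it may move diagonally, it satisfies condition X, it is immobilized): it is tagged N.
By R5 (it has moved this turn, it is in state Z): it carries flag N1.
By R11 (it is classified as L, it is tagged T): it meets criterion U.
By R12 (it is tagged N, it has attribute Z1): it meets criterion P.
By R17 (it has attribute Y, it satisfies condition F): it is royal.
By R19 (it is in check, it is blocked): it satisfies condition Q.
By R22 (it scores a point, it is adjacent to an enemy): it is in state V.
By R23 (it is pinned, it is classified as L): it has attribute D.
By R24 (it carries flag N1, it is in state V): it carries flag M.
By R13 (it is royal, it satisfies condition X, it is adjacent to an enemy): it can capture.
By R16 (it carries flag M, it meets criterion P): it has attribute S.
By R2 (it has attribute S): it is en prise.
By R15 (it is en prise, it has attribute D, it satisfies condition Q): it is tagged E.
By R18 (it is tagged E, it can capture, it meets criterion U): it is classified as B.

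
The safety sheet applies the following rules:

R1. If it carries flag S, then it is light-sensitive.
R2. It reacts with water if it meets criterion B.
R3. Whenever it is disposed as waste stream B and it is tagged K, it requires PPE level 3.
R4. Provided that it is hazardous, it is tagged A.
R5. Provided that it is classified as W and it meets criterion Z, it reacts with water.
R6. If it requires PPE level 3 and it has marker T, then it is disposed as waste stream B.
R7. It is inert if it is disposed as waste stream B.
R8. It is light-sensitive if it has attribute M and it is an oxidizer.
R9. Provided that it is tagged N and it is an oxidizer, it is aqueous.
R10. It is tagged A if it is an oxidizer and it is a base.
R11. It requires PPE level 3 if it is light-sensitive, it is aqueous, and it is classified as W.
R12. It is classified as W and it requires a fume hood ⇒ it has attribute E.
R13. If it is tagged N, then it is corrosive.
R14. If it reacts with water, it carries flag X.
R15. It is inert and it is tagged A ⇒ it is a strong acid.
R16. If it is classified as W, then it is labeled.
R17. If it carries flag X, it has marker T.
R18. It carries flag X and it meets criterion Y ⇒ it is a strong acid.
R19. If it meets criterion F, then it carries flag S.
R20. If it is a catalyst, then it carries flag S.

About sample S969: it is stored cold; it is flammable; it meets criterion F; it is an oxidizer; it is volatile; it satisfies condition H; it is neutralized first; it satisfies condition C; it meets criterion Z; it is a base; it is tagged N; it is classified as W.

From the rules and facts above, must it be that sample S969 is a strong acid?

Yes

By R5 (it is classified as W, it meets criterion Z): it reacts with water.
By R9 (it is tagged N, it is an oxidizer): it is aqueous.
By R10 (it is an oxidizer, it is a base): it is tagged A.
By R14 (it reacts with water): it carries flag X.
By R17 (it carries flag X): it has marker T.
By R19 (it meets criterion F): it carries flag S.
By R1 (it carries flag S): it is light-sensitive.
By R11 (it is light-sensitive, it is aqueous, it is classified as W): it requires PPE level 3.
By R6 (it requires PPE level 3, it has marker T): it is disposed as waste stream B.
By R7 (it is disposed as waste stream B): it is inert.
By R15 (it is inert, it is tagged A): it is a strong acid.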